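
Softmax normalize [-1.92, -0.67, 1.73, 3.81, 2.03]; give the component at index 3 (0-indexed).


Exponentials: e^-1.92=0.1466, e^-0.67=0.5117, e^1.73=5.6407, e^3.81=45.1504, e^2.03=7.6141
Sum = 59.0635
Softmax = [0.0025, 0.0087, 0.0955, 0.7644, 0.1289]
p[3] = 45.1504/59.0635 = 0.7644

0.7644


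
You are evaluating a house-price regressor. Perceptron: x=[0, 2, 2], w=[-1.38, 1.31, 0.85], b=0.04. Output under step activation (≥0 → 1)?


z = (0)·(-1.38) + (2)·(1.31) + (2)·(0.85) + 0.04
  = 4.36
step(z) = 1 (z≥0)

1


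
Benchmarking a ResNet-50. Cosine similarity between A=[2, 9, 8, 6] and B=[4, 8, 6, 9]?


A·B = 2·4 + 9·8 + 8·6 + 6·9 = 182
‖A‖ = √185 = 13.6015, ‖B‖ = √197 = 14.0357
cos = 182/(√185·√197) = 182/√36445 = 0.9534

0.9534


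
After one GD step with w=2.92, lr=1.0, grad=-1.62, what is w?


w_new = w - α·∇
= 2.92 - 1.0·-1.62
= 2.92 + 1.62
= 4.54

4.54


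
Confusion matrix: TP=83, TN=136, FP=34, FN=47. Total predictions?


Total = TP + TN + FP + FN
= 83 + 136 + 34 + 47
= 300
(Predicted positive: 117, predicted negative: 183)

300


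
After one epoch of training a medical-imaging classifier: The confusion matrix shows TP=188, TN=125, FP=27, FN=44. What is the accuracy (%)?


Accuracy = (TP+TN)/(TP+TN+FP+FN)
= (188+125)/(384)
= 313/384 = 81.51%

81.51%


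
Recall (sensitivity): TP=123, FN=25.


Recall = TP/(TP+FN)
= 123/(123+25)
= 123/148 = 83.11%

83.11%


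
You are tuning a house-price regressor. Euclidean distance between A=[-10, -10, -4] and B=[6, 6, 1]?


d = √((-10-6)² + (-10-6)² + (-4-1)²)
  = √(256 + 256 + 25)
  = √537 = 23.1733

23.1733


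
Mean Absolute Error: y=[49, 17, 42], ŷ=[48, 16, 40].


Absolute errors: |49-48|=1, |17-16|=1, |42-40|=2
Sum = 4
MAE = 4/3 = 4/3

4/3


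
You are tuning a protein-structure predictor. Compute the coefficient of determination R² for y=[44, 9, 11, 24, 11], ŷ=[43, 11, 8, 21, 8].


ȳ = 19.8
SS_res = Σ(y-ŷ)² = 32
SS_tot = Σ(y-ȳ)² = 874.8
R² = 1 - SS_res/SS_tot = 1 - 0.0366 = 0.9634

0.9634


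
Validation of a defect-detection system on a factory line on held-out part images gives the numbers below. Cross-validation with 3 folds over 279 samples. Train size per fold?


Fold size = 279/3 = 93
Training per fold = 279 - 93 = 186

186


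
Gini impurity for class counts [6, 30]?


Probabilities: [6/36, 30/36] ≈ [0.1667, 0.8333]
Σpᵢ² = (36 + 900)/36² = 936/1296
Gini = 1 - Σpᵢ² = 1 - 936/1296 = 0.2778

0.2778


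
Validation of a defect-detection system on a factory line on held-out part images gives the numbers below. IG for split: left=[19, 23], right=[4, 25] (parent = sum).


Parent = [23, 48], H_parent = 0.9086
H_left = 0.9934 (n=42), H_right = 0.5788 (n=29)
H_children = (42/71)·0.9934 + (29/71)·0.5788 = 0.8241
IG = 0.9086 - 0.8241 = 0.0845

0.0845


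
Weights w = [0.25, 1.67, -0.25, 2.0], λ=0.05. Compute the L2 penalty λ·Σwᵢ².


‖w‖₂² = (0.25)² + (1.67)² + (-0.25)² + (2.0)²
     = 0.0625 + 2.7889 + 0.0625 + 4
     = 6.9139
λ·‖w‖₂² = 0.05·6.9139 = 0.345695

0.345695


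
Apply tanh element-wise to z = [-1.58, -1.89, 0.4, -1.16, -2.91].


tanh(-1.58) = -0.9186
tanh(-1.89) = -0.9554
tanh(0.4) = 0.3799
tanh(-1.16) = -0.821
tanh(-2.91) = -0.9941
result = [-0.9186, -0.9554, 0.3799, -0.821, -0.9941]

[-0.9186, -0.9554, 0.3799, -0.821, -0.9941]


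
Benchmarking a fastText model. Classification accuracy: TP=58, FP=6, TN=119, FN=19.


Accuracy = (TP+TN)/(TP+TN+FP+FN)
= (58+119)/(202)
= 177/202 = 87.62%

87.62%


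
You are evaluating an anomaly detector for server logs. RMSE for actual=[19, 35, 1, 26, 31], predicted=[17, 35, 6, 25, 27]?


MSE = 46/5 = 9.2
RMSE = √(46/5) = 3.0332

3.0332


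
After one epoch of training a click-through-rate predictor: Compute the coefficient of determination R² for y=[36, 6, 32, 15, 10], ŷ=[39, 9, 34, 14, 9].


ȳ = 19.8
SS_res = Σ(y-ŷ)² = 24
SS_tot = Σ(y-ȳ)² = 720.8
R² = 1 - SS_res/SS_tot = 1 - 0.0333 = 0.9667

0.9667


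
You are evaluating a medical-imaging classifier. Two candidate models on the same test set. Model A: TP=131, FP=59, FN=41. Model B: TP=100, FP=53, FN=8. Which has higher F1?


Model A: P=131/190=0.6895, R=131/172=0.7616, F1=2PR/(P+R)=2TP/(2TP+FP+FN)=262/362=0.7238
Model B: P=100/153=0.6536, R=100/108=0.9259, F1=2PR/(P+R)=2TP/(2TP+FP+FN)=200/261=0.7663
0.7238 < 0.7663 → Model B

Model B


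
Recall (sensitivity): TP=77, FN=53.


Recall = TP/(TP+FN)
= 77/(77+53)
= 77/130 = 59.23%

59.23%


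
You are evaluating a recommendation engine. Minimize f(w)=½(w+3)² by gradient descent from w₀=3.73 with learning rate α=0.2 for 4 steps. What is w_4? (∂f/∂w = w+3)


step 1: grad = 3.73+3 = 6.73; w = 3.73 - 0.2·(6.73) = 2.384
step 2: grad = 2.384+3 = 5.384; w = 2.384 - 0.2·(5.384) = 1.3072
step 3: grad = 1.3072+3 = 4.3072; w = 1.3072 - 0.2·(4.3072) = 0.44576
step 4: grad = 0.44576+3 = 3.44576; w = 0.44576 - 0.2·(3.44576) = -0.243392

-0.243392


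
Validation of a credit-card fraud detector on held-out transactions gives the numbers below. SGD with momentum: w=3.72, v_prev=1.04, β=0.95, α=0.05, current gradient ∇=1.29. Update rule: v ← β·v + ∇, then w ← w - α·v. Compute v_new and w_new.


v_new = 0.95·1.04 + 1.29 = 0.988 + 1.29 = 2.278
w_new = 3.72 - 0.05·2.278 = 3.72 - 0.1139 = 3.6061

v_new=2.278, w_new=3.6061


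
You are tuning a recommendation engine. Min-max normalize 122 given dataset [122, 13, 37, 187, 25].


min=13, max=187
(122-13)/(187-13) = 109/174 = 0.6264

0.6264


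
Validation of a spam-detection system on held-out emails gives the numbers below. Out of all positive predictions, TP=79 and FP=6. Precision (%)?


Precision = TP/(TP+FP)
= 79/(79+6)
= 79/85 = 92.94%

92.94%


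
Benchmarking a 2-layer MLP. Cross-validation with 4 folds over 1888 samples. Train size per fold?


Fold size = 1888/4 = 472
Training per fold = 1888 - 472 = 1416

1416


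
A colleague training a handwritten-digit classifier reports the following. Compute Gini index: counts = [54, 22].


Probabilities: [54/76, 22/76] ≈ [0.7105, 0.2895]
Σpᵢ² = (2916 + 484)/76² = 3400/5776
Gini = 1 - Σpᵢ² = 1 - 3400/5776 = 0.4114

0.4114


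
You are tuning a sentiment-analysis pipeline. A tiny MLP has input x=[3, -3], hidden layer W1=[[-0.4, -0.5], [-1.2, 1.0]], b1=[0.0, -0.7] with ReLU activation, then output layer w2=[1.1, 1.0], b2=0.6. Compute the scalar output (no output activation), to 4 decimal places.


z1[0] = (-0.4)·(3) + (-0.5)·(-3) + 0.0 = 0.3
z1[1] = (-1.2)·(3) + (1.0)·(-3) - 0.7 = -7.3
h = ReLU(z1) = [0.3, 0.0]
output = (1.1)·(0.3) + (1.0)·(0.0) + 0.6 = 0.93

0.93


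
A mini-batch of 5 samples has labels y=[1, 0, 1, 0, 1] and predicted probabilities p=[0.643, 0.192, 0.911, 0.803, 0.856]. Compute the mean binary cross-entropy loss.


L[0] = -ln(0.643) = 0.4416
L[1] = -ln(1-0.192) = -ln(0.808) = 0.2132
L[2] = -ln(0.911) = 0.0932
L[3] = -ln(1-0.803) = -ln(0.197) = 1.6246
L[4] = -ln(0.856) = 0.1555
mean = (0.4416 + 0.2132 + 0.0932 + 1.6246 + 0.1555)/5 = 0.5056

0.5056


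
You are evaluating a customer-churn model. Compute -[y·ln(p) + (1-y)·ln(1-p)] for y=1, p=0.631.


BCE = -[y·ln(p) + (1-y)·ln(1-p)]
= -1·ln(0.631) - 0
= -ln(0.631) = 0.4604

0.4604


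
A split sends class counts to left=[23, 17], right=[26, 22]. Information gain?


Parent = [49, 39], H_parent = 0.9907
H_left = 0.9837 (n=40), H_right = 0.995 (n=48)
H_children = (40/88)·0.9837 + (48/88)·0.995 = 0.9899
IG = 0.9907 - 0.9899 = 0.0008

0.0008


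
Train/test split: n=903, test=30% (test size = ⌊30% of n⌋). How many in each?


Test = ⌊903·30/100⌋ = 270
Train = 903 - 270 = 633

Train: 633, Test: 270


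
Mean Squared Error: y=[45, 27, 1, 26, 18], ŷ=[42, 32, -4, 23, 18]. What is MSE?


Squared errors: (45-42)²=9, (27-32)²=25, (1+ 4)²=25, (26-23)²=9, (18-18)²=0
Sum = 68
MSE = 68/5 = 68/5

68/5


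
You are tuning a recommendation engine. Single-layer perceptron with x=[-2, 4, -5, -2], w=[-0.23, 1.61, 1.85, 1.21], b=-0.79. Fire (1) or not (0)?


z = (-2)·(-0.23) + (4)·(1.61) + (-5)·(1.85) + (-2)·(1.21) - 0.79
  = -5.56
step(z) = 0 (z<0)

0


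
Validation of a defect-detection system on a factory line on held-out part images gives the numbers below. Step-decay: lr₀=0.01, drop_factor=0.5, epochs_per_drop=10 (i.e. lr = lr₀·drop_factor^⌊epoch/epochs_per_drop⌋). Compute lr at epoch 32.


n_drops = ⌊32/10⌋ = 3
lr = 0.01·0.5^3 = 0.01·0.125 = 0.00125

0.00125


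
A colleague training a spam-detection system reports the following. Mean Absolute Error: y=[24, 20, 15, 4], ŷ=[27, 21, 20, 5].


Absolute errors: |24-27|=3, |20-21|=1, |15-20|=5, |4-5|=1
Sum = 10
MAE = 10/4 = 5/2

5/2


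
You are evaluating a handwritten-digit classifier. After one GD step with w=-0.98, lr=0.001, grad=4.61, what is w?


w_new = w - α·∇
= -0.98 - 0.001·4.61
= -0.98 - 0.00461
= -0.98461

-0.98461


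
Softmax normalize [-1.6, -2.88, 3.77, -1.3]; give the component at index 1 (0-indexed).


Exponentials: e^-1.6=0.2019, e^-2.88=0.0561, e^3.77=43.3801, e^-1.3=0.2725
Sum = 43.9106
Softmax = [0.0046, 0.0013, 0.9879, 0.0062]
p[1] = 0.0561/43.9106 = 0.0013

0.0013


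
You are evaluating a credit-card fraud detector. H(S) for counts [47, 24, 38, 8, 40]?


Probabilities: [47/157, 24/157, 38/157, 8/157, 40/157] ≈ [0.2994, 0.1529, 0.242, 0.051, 0.2548]
H = -((47/157)·log₂(47/157) + (24/157)·log₂(24/157) + (38/157)·log₂(38/157) + (8/157)·log₂(8/157) + (40/157)·log₂(40/157))
  = 2.1519 bits

2.1519 bits


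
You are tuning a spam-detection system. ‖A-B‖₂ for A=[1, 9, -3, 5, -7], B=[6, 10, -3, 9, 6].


d = √((1-6)² + (9-10)² + (-3+ 3)² + (5-9)² + (-7-6)²)
  = √(25 + 1 + 0 + 16 + 169)
  = √211 = 14.5258

14.5258


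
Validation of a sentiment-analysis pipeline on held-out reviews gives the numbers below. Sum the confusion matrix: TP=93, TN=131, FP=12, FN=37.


Total = TP + TN + FP + FN
= 93 + 131 + 12 + 37
= 273
(Predicted positive: 105, predicted negative: 168)

273


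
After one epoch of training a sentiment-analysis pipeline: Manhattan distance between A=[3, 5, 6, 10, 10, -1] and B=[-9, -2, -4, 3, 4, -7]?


d = |3+ 9| + |5+ 2| + |6+ 4| + |10-3| + |10-4| + |-1+ 7|
  = 12 + 7 + 10 + 7 + 6 + 6
  = 48

48


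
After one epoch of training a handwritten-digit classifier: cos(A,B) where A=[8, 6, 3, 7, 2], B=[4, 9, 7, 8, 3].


A·B = 8·4 + 6·9 + 3·7 + 7·8 + 2·3 = 169
‖A‖ = √162 = 12.7279, ‖B‖ = √219 = 14.7986
cos = 169/(√162·√219) = 169/√35478 = 0.8972

0.8972


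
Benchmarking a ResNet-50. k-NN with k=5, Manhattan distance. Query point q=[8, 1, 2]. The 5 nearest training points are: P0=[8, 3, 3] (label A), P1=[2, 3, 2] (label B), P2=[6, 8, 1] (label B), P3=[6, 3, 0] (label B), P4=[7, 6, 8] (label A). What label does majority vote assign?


d(q,P0) = 3  (label A)
d(q,P1) = 8  (label B)
d(q,P2) = 10  (label B)
d(q,P3) = 6  (label B)
d(q,P4) = 12  (label A)
Votes: A=2, B=3
Majority → B

B


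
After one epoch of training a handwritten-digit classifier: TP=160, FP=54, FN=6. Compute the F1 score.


Precision = 160/214 = 0.7477
Recall = 160/166 = 0.9639
F1 = 2·P·R/(P+R) = 2·TP/(2·TP+FP+FN) = 320/(320+54+6) = 320/380 = 0.8421

0.8421


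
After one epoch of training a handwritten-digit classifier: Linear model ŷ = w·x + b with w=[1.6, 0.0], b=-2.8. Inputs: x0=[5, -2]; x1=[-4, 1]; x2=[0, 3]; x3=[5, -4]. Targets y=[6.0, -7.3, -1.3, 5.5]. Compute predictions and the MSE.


ŷ0 = (1.6)·(5) + (0.0)·(-2) - 2.8 = 5.2
ŷ1 = (1.6)·(-4) + (0.0)·(1) - 2.8 = -9.2
ŷ2 = (1.6)·(0) + (0.0)·(3) - 2.8 = -2.8
ŷ3 = (1.6)·(5) + (0.0)·(-4) - 2.8 = 5.2
errors² = [0.64, 3.61, 2.25, 0.09]
MSE = 6.5900/4 = 1.6475

1.6475


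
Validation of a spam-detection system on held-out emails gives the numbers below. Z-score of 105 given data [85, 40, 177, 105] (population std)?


μ = 101.75, σ = 49.4134
z = (105 - 101.75)/49.4134 = 0.0658

0.0658


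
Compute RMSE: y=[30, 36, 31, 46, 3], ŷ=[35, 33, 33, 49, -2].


MSE = 72/5 = 14.4
RMSE = √(72/5) = 3.7947

3.7947


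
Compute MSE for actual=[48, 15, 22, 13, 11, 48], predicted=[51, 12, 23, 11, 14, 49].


Squared errors: (48-51)²=9, (15-12)²=9, (22-23)²=1, (13-11)²=4, (11-14)²=9, (48-49)²=1
Sum = 33
MSE = 33/6 = 11/2

11/2


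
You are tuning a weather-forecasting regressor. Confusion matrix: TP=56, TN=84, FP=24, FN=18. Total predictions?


Total = TP + TN + FP + FN
= 56 + 84 + 24 + 18
= 182
(Predicted positive: 80, predicted negative: 102)

182


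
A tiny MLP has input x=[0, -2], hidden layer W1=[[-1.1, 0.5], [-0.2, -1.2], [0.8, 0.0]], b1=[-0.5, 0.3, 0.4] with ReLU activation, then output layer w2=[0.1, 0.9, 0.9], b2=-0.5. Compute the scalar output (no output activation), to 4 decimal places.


z1[0] = (-1.1)·(0) + (0.5)·(-2) - 0.5 = -1.5
z1[1] = (-0.2)·(0) + (-1.2)·(-2) + 0.3 = 2.7
z1[2] = (0.8)·(0) + (0.0)·(-2) + 0.4 = 0.4
h = ReLU(z1) = [0.0, 2.7, 0.4]
output = (0.1)·(0.0) + (0.9)·(2.7) + (0.9)·(0.4) - 0.5 = 2.29

2.29


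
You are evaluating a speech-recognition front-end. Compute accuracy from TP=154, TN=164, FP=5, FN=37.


Accuracy = (TP+TN)/(TP+TN+FP+FN)
= (154+164)/(360)
= 318/360 = 88.33%

88.33%


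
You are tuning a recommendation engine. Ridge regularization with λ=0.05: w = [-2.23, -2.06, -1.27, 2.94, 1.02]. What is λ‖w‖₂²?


‖w‖₂² = (-2.23)² + (-2.06)² + (-1.27)² + (2.94)² + (1.02)²
     = 4.9729 + 4.2436 + 1.6129 + 8.6436 + 1.0404
     = 20.5134
λ·‖w‖₂² = 0.05·20.5134 = 1.02567

1.02567


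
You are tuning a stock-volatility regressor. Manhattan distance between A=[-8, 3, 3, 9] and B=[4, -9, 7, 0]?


d = |-8-4| + |3+ 9| + |3-7| + |9-0|
  = 12 + 12 + 4 + 9
  = 37

37


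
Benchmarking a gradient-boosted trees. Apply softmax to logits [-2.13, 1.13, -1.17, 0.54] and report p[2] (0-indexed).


Exponentials: e^-2.13=0.1188, e^1.13=3.0957, e^-1.17=0.3104, e^0.54=1.716
Sum = 5.2409
Softmax = [0.0227, 0.5907, 0.0592, 0.3274]
p[2] = 0.3104/5.2409 = 0.0592

0.0592


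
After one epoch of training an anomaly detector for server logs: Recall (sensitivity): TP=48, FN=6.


Recall = TP/(TP+FN)
= 48/(48+6)
= 48/54 = 88.89%

88.89%


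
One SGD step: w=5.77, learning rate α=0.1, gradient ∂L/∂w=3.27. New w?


w_new = w - α·∇
= 5.77 - 0.1·3.27
= 5.77 - 0.327
= 5.443

5.443


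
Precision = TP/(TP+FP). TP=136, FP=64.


Precision = TP/(TP+FP)
= 136/(136+64)
= 136/200 = 68.0%

68.0%


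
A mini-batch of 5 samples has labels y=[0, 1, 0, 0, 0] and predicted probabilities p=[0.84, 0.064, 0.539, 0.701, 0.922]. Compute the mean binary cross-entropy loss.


L[0] = -ln(1-0.84) = -ln(0.16) = 1.8326
L[1] = -ln(0.064) = 2.7489
L[2] = -ln(1-0.539) = -ln(0.461) = 0.7744
L[3] = -ln(1-0.701) = -ln(0.299) = 1.2073
L[4] = -ln(1-0.922) = -ln(0.078) = 2.551
mean = (1.8326 + 2.7489 + 0.7744 + 1.2073 + 2.551)/5 = 1.8228

1.8228


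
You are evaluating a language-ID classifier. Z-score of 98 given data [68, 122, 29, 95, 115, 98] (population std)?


μ = 87.8333, σ = 31.3975
z = (98 - 87.8333)/31.3975 = 0.3238

0.3238


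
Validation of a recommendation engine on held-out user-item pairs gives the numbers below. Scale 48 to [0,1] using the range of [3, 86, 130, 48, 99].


min=3, max=130
(48-3)/(130-3) = 45/127 = 0.3543

0.3543


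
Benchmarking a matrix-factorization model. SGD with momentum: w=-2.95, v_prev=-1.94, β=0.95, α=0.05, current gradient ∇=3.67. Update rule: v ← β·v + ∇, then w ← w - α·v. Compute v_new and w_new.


v_new = 0.95·-1.94 + 3.67 = -1.843 + 3.67 = 1.827
w_new = -2.95 - 0.05·1.827 = -2.95 - 0.09135 = -3.04135

v_new=1.827, w_new=-3.04135


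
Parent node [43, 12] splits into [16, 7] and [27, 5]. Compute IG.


Parent = [43, 12], H_parent = 0.7568
H_left = 0.8865 (n=23), H_right = 0.6253 (n=32)
H_children = (23/55)·0.8865 + (32/55)·0.6253 = 0.7345
IG = 0.7568 - 0.7345 = 0.0223

0.0223


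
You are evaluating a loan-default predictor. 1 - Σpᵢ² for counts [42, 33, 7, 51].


Probabilities: [42/133, 33/133, 7/133, 51/133] ≈ [0.3158, 0.2481, 0.0526, 0.3835]
Σpᵢ² = (1764 + 1089 + 49 + 2601)/133² = 5503/17689
Gini = 1 - Σpᵢ² = 1 - 5503/17689 = 0.6889

0.6889


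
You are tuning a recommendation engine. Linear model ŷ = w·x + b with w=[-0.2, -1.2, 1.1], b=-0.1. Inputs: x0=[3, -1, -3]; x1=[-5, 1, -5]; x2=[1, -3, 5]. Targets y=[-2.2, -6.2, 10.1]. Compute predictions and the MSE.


ŷ0 = (-0.2)·(3) + (-1.2)·(-1) + (1.1)·(-3) - 0.1 = -2.8
ŷ1 = (-0.2)·(-5) + (-1.2)·(1) + (1.1)·(-5) - 0.1 = -5.8
ŷ2 = (-0.2)·(1) + (-1.2)·(-3) + (1.1)·(5) - 0.1 = 8.8
errors² = [0.36, 0.16, 1.69]
MSE = 2.2100/3 = 0.7367

0.7367


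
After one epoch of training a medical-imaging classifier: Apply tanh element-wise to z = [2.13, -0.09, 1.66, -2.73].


tanh(2.13) = 0.9721
tanh(-0.09) = -0.0898
tanh(1.66) = 0.9302
tanh(-2.73) = -0.9915
result = [0.9721, -0.0898, 0.9302, -0.9915]

[0.9721, -0.0898, 0.9302, -0.9915]


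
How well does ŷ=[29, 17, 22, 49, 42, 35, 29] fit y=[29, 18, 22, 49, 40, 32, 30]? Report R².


ȳ = 31.4286
SS_res = Σ(y-ŷ)² = 15
SS_tot = Σ(y-ȳ)² = 659.71
R² = 1 - SS_res/SS_tot = 1 - 0.0227 = 0.9773

0.9773


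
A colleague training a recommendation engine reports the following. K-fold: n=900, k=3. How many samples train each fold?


Fold size = 900/3 = 300
Training per fold = 900 - 300 = 600

600


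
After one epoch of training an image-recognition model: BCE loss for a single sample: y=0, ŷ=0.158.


BCE = -[y·ln(p) + (1-y)·ln(1-p)]
= -0 - 1·ln(1-0.158)
= -ln(0.842) = 0.172

0.172


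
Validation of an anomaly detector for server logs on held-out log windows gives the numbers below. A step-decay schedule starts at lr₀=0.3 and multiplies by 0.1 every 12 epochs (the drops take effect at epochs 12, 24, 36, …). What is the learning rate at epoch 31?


n_drops = ⌊31/12⌋ = 2
lr = 0.3·0.1^2 = 0.3·0.01 = 0.003

0.003


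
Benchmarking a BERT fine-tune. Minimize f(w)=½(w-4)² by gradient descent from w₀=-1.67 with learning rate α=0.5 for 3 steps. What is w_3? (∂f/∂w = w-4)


step 1: grad = -1.67-4 = -5.67; w = -1.67 - 0.5·(-5.67) = 1.165
step 2: grad = 1.165-4 = -2.835; w = 1.165 - 0.5·(-2.835) = 2.5825
step 3: grad = 2.5825-4 = -1.4175; w = 2.5825 - 0.5·(-1.4175) = 3.29125

3.29125


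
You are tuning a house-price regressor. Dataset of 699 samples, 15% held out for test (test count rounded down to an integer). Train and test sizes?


Test = ⌊699·15/100⌋ = 104
Train = 699 - 104 = 595

Train: 595, Test: 104


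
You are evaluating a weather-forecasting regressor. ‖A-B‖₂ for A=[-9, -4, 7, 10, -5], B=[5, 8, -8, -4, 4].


d = √((-9-5)² + (-4-8)² + (7+ 8)² + (10+ 4)² + (-5-4)²)
  = √(196 + 144 + 225 + 196 + 81)
  = √842 = 29.0172

29.0172


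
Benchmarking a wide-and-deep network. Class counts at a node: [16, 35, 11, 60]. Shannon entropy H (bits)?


Probabilities: [16/122, 35/122, 11/122, 60/122] ≈ [0.1311, 0.2869, 0.0902, 0.4918]
H = -((16/122)·log₂(16/122) + (35/122)·log₂(35/122) + (11/122)·log₂(11/122) + (60/122)·log₂(60/122))
  = 1.7177 bits

1.7177 bits


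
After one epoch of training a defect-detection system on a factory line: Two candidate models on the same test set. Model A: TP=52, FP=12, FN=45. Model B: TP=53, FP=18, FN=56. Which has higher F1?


Model A: P=52/64=0.8125, R=52/97=0.5361, F1=2PR/(P+R)=2TP/(2TP+FP+FN)=104/161=0.646
Model B: P=53/71=0.7465, R=53/109=0.4862, F1=2PR/(P+R)=2TP/(2TP+FP+FN)=106/180=0.5889
0.646 > 0.5889 → Model A

Model A


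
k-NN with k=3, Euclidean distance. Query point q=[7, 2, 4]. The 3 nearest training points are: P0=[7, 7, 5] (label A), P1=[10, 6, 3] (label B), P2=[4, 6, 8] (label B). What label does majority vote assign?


d(q,P0) = 5.099  (label A)
d(q,P1) = 5.099  (label B)
d(q,P2) = 6.4031  (label B)
Votes: A=1, B=2
Majority → B

B


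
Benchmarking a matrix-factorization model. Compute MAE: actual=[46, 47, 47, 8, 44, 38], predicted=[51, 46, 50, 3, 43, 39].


Absolute errors: |46-51|=5, |47-46|=1, |47-50|=3, |8-3|=5, |44-43|=1, |38-39|=1
Sum = 16
MAE = 16/6 = 8/3

8/3


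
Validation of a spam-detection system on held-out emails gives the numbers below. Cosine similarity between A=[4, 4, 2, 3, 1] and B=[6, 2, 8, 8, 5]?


A·B = 4·6 + 4·2 + 2·8 + 3·8 + 1·5 = 77
‖A‖ = √46 = 6.7823, ‖B‖ = √193 = 13.8924
cos = 77/(√46·√193) = 77/√8878 = 0.8172

0.8172


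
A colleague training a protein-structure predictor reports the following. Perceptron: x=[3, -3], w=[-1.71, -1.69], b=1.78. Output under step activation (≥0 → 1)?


z = (3)·(-1.71) + (-3)·(-1.69) + 1.78
  = 1.72
step(z) = 1 (z≥0)

1


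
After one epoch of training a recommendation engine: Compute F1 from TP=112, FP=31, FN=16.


Precision = 112/143 = 0.7832
Recall = 112/128 = 0.875
F1 = 2·P·R/(P+R) = 2·TP/(2·TP+FP+FN) = 224/(224+31+16) = 224/271 = 0.8266

0.8266


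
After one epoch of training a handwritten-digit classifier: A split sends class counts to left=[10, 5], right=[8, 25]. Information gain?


Parent = [18, 30], H_parent = 0.9544
H_left = 0.9183 (n=15), H_right = 0.799 (n=33)
H_children = (15/48)·0.9183 + (33/48)·0.799 = 0.8363
IG = 0.9544 - 0.8363 = 0.1181

0.1181


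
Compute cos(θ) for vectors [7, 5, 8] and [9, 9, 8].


A·B = 7·9 + 5·9 + 8·8 = 172
‖A‖ = √138 = 11.7473, ‖B‖ = √226 = 15.0333
cos = 172/(√138·√226) = 172/√31188 = 0.9739

0.9739


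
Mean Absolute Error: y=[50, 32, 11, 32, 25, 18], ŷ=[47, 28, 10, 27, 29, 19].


Absolute errors: |50-47|=3, |32-28|=4, |11-10|=1, |32-27|=5, |25-29|=4, |18-19|=1
Sum = 18
MAE = 18/6 = 3

3


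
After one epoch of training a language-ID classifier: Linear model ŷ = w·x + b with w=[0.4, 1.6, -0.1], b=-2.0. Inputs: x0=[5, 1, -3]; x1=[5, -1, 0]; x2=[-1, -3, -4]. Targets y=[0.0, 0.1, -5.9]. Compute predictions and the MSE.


ŷ0 = (0.4)·(5) + (1.6)·(1) + (-0.1)·(-3) - 2.0 = 1.9
ŷ1 = (0.4)·(5) + (1.6)·(-1) + (-0.1)·(0) - 2.0 = -1.6
ŷ2 = (0.4)·(-1) + (1.6)·(-3) + (-0.1)·(-4) - 2.0 = -6.8
errors² = [3.61, 2.89, 0.81]
MSE = 7.3100/3 = 2.4367

2.4367


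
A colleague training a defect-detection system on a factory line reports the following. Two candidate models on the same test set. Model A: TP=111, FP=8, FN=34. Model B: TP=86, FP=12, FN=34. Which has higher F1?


Model A: P=111/119=0.9328, R=111/145=0.7655, F1=2PR/(P+R)=2TP/(2TP+FP+FN)=222/264=0.8409
Model B: P=86/98=0.8776, R=86/120=0.7167, F1=2PR/(P+R)=2TP/(2TP+FP+FN)=172/218=0.789
0.8409 > 0.789 → Model A

Model A


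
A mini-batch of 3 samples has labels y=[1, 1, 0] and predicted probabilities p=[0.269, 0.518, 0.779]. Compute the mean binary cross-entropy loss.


L[0] = -ln(0.269) = 1.313
L[1] = -ln(0.518) = 0.6578
L[2] = -ln(1-0.779) = -ln(0.221) = 1.5096
mean = (1.313 + 0.6578 + 1.5096)/3 = 1.1601

1.1601


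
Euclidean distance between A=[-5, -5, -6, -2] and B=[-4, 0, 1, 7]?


d = √((-5+ 4)² + (-5-0)² + (-6-1)² + (-2-7)²)
  = √(1 + 25 + 49 + 81)
  = √156 = 12.49

12.49


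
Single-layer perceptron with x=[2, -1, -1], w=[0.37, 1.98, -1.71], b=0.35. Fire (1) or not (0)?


z = (2)·(0.37) + (-1)·(1.98) + (-1)·(-1.71) + 0.35
  = 0.82
step(z) = 1 (z≥0)

1


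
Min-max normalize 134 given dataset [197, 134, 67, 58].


min=58, max=197
(134-58)/(197-58) = 76/139 = 0.5468

0.5468


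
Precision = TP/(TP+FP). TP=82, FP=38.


Precision = TP/(TP+FP)
= 82/(82+38)
= 82/120 = 68.33%

68.33%


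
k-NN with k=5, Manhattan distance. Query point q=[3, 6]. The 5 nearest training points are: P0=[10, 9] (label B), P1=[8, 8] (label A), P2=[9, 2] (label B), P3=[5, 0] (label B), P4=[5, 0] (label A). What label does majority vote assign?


d(q,P0) = 10  (label B)
d(q,P1) = 7  (label A)
d(q,P2) = 10  (label B)
d(q,P3) = 8  (label B)
d(q,P4) = 8  (label A)
Votes: A=2, B=3
Majority → B

B


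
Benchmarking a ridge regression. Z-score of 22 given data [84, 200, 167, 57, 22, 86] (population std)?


μ = 102.6667, σ = 61.6865
z = (22 - 102.6667)/61.6865 = -1.3077

-1.3077


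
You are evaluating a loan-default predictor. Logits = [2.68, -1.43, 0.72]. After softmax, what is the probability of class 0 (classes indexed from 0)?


Exponentials: e^2.68=14.5851, e^-1.43=0.2393, e^0.72=2.0544
Sum = 16.8788
Softmax = [0.8641, 0.0142, 0.1217]
p[0] = 14.5851/16.8788 = 0.8641

0.8641


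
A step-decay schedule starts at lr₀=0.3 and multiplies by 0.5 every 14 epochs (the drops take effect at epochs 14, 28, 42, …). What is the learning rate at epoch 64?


n_drops = ⌊64/14⌋ = 4
lr = 0.3·0.5^4 = 0.3·0.0625 = 0.01875

0.01875


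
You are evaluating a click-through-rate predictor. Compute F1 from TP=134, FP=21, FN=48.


Precision = 134/155 = 0.8645
Recall = 134/182 = 0.7363
F1 = 2·P·R/(P+R) = 2·TP/(2·TP+FP+FN) = 268/(268+21+48) = 268/337 = 0.7953

0.7953


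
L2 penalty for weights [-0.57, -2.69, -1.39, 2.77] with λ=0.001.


‖w‖₂² = (-0.57)² + (-2.69)² + (-1.39)² + (2.77)²
     = 0.3249 + 7.2361 + 1.9321 + 7.6729
     = 17.166
λ·‖w‖₂² = 0.001·17.166 = 0.017166

0.017166


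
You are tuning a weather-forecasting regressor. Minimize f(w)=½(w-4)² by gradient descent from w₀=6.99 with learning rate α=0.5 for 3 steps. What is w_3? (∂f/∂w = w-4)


step 1: grad = 6.99-4 = 2.99; w = 6.99 - 0.5·(2.99) = 5.495
step 2: grad = 5.495-4 = 1.495; w = 5.495 - 0.5·(1.495) = 4.7475
step 3: grad = 4.7475-4 = 0.7475; w = 4.7475 - 0.5·(0.7475) = 4.37375

4.37375


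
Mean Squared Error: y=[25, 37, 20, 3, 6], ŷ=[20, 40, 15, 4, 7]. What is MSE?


Squared errors: (25-20)²=25, (37-40)²=9, (20-15)²=25, (3-4)²=1, (6-7)²=1
Sum = 61
MSE = 61/5 = 61/5

61/5


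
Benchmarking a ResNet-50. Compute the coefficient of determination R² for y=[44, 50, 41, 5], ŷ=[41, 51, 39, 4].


ȳ = 35
SS_res = Σ(y-ŷ)² = 15
SS_tot = Σ(y-ȳ)² = 1242
R² = 1 - SS_res/SS_tot = 1 - 0.0121 = 0.9879

0.9879


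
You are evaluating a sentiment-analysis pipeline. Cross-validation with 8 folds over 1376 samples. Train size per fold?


Fold size = 1376/8 = 172
Training per fold = 1376 - 172 = 1204

1204


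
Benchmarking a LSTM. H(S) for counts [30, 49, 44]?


Probabilities: [30/123, 49/123, 44/123] ≈ [0.2439, 0.3984, 0.3577]
H = -((30/123)·log₂(30/123) + (49/123)·log₂(49/123) + (44/123)·log₂(44/123))
  = 1.556 bits

1.556 bits


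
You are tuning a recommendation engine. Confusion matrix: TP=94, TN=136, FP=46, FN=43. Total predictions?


Total = TP + TN + FP + FN
= 94 + 136 + 46 + 43
= 319
(Predicted positive: 140, predicted negative: 179)

319


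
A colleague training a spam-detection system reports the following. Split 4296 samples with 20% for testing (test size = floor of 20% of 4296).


Test = ⌊4296·20/100⌋ = 859
Train = 4296 - 859 = 3437

Train: 3437, Test: 859


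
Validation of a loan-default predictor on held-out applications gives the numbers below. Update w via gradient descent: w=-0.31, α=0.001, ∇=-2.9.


w_new = w - α·∇
= -0.31 - 0.001·-2.9
= -0.31 + 0.0029
= -0.3071

-0.3071


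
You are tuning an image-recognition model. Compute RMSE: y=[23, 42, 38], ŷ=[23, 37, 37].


MSE = 26/3 = 8.6667
RMSE = √(26/3) = 2.9439

2.9439


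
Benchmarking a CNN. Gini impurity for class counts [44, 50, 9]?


Probabilities: [44/103, 50/103, 9/103] ≈ [0.4272, 0.4854, 0.0874]
Σpᵢ² = (1936 + 2500 + 81)/103² = 4517/10609
Gini = 1 - Σpᵢ² = 1 - 4517/10609 = 0.5742

0.5742


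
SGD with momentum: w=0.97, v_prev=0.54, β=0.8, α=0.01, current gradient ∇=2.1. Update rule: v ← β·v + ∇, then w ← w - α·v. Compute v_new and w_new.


v_new = 0.8·0.54 + 2.1 = 0.432 + 2.1 = 2.532
w_new = 0.97 - 0.01·2.532 = 0.97 - 0.02532 = 0.94468

v_new=2.532, w_new=0.94468


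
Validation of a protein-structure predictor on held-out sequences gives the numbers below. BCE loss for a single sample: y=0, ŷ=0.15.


BCE = -[y·ln(p) + (1-y)·ln(1-p)]
= -0 - 1·ln(1-0.15)
= -ln(0.85) = 0.1625

0.1625


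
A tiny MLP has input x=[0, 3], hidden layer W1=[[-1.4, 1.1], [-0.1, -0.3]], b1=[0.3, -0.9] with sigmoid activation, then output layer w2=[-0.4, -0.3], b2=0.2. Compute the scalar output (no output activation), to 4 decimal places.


z1[0] = (-1.4)·(0) + (1.1)·(3) + 0.3 = 3.6
z1[1] = (-0.1)·(0) + (-0.3)·(3) - 0.9 = -1.8
h = sigmoid(z1) = [0.9734, 0.1419]
output = (-0.4)·(0.9734) + (-0.3)·(0.1419) + 0.2 = -0.2319

-0.2319


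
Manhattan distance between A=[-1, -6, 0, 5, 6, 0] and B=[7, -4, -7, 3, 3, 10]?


d = |-1-7| + |-6+ 4| + |0+ 7| + |5-3| + |6-3| + |0-10|
  = 8 + 2 + 7 + 2 + 3 + 10
  = 32

32


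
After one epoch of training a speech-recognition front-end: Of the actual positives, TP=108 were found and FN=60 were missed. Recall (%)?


Recall = TP/(TP+FN)
= 108/(108+60)
= 108/168 = 64.29%

64.29%


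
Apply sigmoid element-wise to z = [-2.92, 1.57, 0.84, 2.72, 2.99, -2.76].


σ(-2.92) = 1/(1+e^2.92) = 0.0512
σ(1.57) = 1/(1+e^-1.57) = 0.8278
σ(0.84) = 1/(1+e^-0.84) = 0.6985
σ(2.72) = 1/(1+e^-2.72) = 0.9382
σ(2.99) = 1/(1+e^-2.99) = 0.9521
σ(-2.76) = 1/(1+e^2.76) = 0.0595
result = [0.0512, 0.8278, 0.6985, 0.9382, 0.9521, 0.0595]

[0.0512, 0.8278, 0.6985, 0.9382, 0.9521, 0.0595]


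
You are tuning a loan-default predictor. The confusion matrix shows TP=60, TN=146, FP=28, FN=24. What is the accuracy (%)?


Accuracy = (TP+TN)/(TP+TN+FP+FN)
= (60+146)/(258)
= 206/258 = 79.84%

79.84%


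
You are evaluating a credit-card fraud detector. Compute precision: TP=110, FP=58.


Precision = TP/(TP+FP)
= 110/(110+58)
= 110/168 = 65.48%

65.48%


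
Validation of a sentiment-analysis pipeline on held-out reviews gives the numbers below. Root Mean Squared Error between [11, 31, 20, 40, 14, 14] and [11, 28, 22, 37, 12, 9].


MSE = 51/6 = 8.5
RMSE = √(51/6) = 2.9155

2.9155


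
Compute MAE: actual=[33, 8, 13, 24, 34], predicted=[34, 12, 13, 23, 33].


Absolute errors: |33-34|=1, |8-12|=4, |13-13|=0, |24-23|=1, |34-33|=1
Sum = 7
MAE = 7/5 = 7/5

7/5


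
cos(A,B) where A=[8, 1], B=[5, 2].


A·B = 8·5 + 1·2 = 42
‖A‖ = √65 = 8.0623, ‖B‖ = √29 = 5.3852
cos = 42/(√65·√29) = 42/√1885 = 0.9674

0.9674


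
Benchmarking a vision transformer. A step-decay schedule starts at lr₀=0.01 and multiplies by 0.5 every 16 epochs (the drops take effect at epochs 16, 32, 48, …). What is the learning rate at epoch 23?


n_drops = ⌊23/16⌋ = 1
lr = 0.01·0.5^1 = 0.01·0.5 = 0.005

0.005


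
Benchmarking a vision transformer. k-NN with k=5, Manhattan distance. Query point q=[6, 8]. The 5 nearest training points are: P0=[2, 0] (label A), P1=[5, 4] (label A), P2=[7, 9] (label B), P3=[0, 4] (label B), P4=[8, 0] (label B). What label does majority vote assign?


d(q,P0) = 12  (label A)
d(q,P1) = 5  (label A)
d(q,P2) = 2  (label B)
d(q,P3) = 10  (label B)
d(q,P4) = 10  (label B)
Votes: A=2, B=3
Majority → B

B


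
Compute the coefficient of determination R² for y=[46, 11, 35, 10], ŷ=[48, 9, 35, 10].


ȳ = 25.5
SS_res = Σ(y-ŷ)² = 8
SS_tot = Σ(y-ȳ)² = 961
R² = 1 - SS_res/SS_tot = 1 - 0.0083 = 0.9917

0.9917


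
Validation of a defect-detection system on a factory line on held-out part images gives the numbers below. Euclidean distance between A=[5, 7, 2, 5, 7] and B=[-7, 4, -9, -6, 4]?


d = √((5+ 7)² + (7-4)² + (2+ 9)² + (5+ 6)² + (7-4)²)
  = √(144 + 9 + 121 + 121 + 9)
  = √404 = 20.0998

20.0998


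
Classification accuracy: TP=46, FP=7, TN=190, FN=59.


Accuracy = (TP+TN)/(TP+TN+FP+FN)
= (46+190)/(302)
= 236/302 = 78.15%

78.15%


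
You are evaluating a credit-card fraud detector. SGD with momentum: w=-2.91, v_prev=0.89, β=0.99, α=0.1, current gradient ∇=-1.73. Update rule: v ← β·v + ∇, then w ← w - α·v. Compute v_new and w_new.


v_new = 0.99·0.89 - 1.73 = 0.8811 - 1.73 = -0.8489
w_new = -2.91 - 0.1·-0.8489 = -2.91 + 0.08489 = -2.82511

v_new=-0.8489, w_new=-2.82511


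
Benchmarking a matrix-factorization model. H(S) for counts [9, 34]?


Probabilities: [9/43, 34/43] ≈ [0.2093, 0.7907]
H = -((9/43)·log₂(9/43) + (34/43)·log₂(34/43))
  = 0.7401 bits

0.7401 bits


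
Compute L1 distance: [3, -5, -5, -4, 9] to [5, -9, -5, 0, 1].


d = |3-5| + |-5+ 9| + |-5+ 5| + |-4-0| + |9-1|
  = 2 + 4 + 0 + 4 + 8
  = 18

18


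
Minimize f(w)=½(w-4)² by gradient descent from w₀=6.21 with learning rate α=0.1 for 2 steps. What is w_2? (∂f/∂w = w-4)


step 1: grad = 6.21-4 = 2.21; w = 6.21 - 0.1·(2.21) = 5.989
step 2: grad = 5.989-4 = 1.989; w = 5.989 - 0.1·(1.989) = 5.7901

5.7901


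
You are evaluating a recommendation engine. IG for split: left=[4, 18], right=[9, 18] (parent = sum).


Parent = [13, 36], H_parent = 0.8346
H_left = 0.684 (n=22), H_right = 0.9183 (n=27)
H_children = (22/49)·0.684 + (27/49)·0.9183 = 0.8131
IG = 0.8346 - 0.8131 = 0.0215

0.0215


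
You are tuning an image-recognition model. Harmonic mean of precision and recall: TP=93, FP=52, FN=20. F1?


Precision = 93/145 = 0.6414
Recall = 93/113 = 0.823
F1 = 2·P·R/(P+R) = 2·TP/(2·TP+FP+FN) = 186/(186+52+20) = 186/258 = 0.7209

0.7209


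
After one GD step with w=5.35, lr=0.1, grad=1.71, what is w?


w_new = w - α·∇
= 5.35 - 0.1·1.71
= 5.35 - 0.171
= 5.179

5.179


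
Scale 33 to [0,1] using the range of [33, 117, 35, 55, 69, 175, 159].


min=33, max=175
(33-33)/(175-33) = 0/142 = 0.0

0.0


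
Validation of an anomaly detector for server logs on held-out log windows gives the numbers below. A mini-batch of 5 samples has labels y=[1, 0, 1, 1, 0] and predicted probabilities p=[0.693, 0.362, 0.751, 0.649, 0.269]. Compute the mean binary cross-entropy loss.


L[0] = -ln(0.693) = 0.3667
L[1] = -ln(1-0.362) = -ln(0.638) = 0.4494
L[2] = -ln(0.751) = 0.2863
L[3] = -ln(0.649) = 0.4323
L[4] = -ln(1-0.269) = -ln(0.731) = 0.3133
mean = (0.3667 + 0.4494 + 0.2863 + 0.4323 + 0.3133)/5 = 0.3696

0.3696


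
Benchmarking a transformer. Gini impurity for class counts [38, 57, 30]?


Probabilities: [38/125, 57/125, 30/125] ≈ [0.304, 0.456, 0.24]
Σpᵢ² = (1444 + 3249 + 900)/125² = 5593/15625
Gini = 1 - Σpᵢ² = 1 - 5593/15625 = 0.642

0.642


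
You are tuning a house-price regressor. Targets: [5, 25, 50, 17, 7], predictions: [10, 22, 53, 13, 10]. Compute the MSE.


Squared errors: (5-10)²=25, (25-22)²=9, (50-53)²=9, (17-13)²=16, (7-10)²=9
Sum = 68
MSE = 68/5 = 68/5

68/5


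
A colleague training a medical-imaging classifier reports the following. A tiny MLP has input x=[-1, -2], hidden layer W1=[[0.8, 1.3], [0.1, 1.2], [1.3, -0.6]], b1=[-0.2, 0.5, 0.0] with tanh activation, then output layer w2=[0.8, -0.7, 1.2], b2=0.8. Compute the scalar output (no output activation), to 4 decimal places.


z1[0] = (0.8)·(-1) + (1.3)·(-2) - 0.2 = -3.6
z1[1] = (0.1)·(-1) + (1.2)·(-2) + 0.5 = -2.0
z1[2] = (1.3)·(-1) + (-0.6)·(-2) + 0.0 = -0.1
h = tanh(z1) = [-0.9985, -0.964, -0.0997]
output = (0.8)·(-0.9985) + (-0.7)·(-0.964) + (1.2)·(-0.0997) + 0.8 = 0.5564

0.5564


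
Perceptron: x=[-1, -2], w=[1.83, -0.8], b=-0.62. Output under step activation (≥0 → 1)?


z = (-1)·(1.83) + (-2)·(-0.8) - 0.62
  = -0.85
step(z) = 0 (z<0)

0


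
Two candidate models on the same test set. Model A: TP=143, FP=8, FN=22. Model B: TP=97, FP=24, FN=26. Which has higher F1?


Model A: P=143/151=0.947, R=143/165=0.8667, F1=2PR/(P+R)=2TP/(2TP+FP+FN)=286/316=0.9051
Model B: P=97/121=0.8017, R=97/123=0.7886, F1=2PR/(P+R)=2TP/(2TP+FP+FN)=194/244=0.7951
0.9051 > 0.7951 → Model A

Model A


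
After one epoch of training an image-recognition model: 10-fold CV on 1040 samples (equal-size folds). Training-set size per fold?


Fold size = 1040/10 = 104
Training per fold = 1040 - 104 = 936

936


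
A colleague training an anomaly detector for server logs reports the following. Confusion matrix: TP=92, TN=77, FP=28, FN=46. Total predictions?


Total = TP + TN + FP + FN
= 92 + 77 + 28 + 46
= 243
(Predicted positive: 120, predicted negative: 123)

243


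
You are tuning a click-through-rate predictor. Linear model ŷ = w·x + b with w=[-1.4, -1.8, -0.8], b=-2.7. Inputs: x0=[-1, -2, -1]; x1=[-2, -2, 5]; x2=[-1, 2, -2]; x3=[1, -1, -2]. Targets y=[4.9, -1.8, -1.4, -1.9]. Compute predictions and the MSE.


ŷ0 = (-1.4)·(-1) + (-1.8)·(-2) + (-0.8)·(-1) - 2.7 = 3.1
ŷ1 = (-1.4)·(-2) + (-1.8)·(-2) + (-0.8)·(5) - 2.7 = -0.3
ŷ2 = (-1.4)·(-1) + (-1.8)·(2) + (-0.8)·(-2) - 2.7 = -3.3
ŷ3 = (-1.4)·(1) + (-1.8)·(-1) + (-0.8)·(-2) - 2.7 = -0.7
errors² = [3.24, 2.25, 3.61, 1.44]
MSE = 10.5400/4 = 2.635

2.635


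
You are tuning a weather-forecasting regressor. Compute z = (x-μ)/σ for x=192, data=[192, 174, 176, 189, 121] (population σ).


μ = 170.4, σ = 25.6796
z = (192 - 170.4)/25.6796 = 0.8411

0.8411


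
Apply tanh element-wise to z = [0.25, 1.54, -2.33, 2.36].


tanh(0.25) = 0.2449
tanh(1.54) = 0.9121
tanh(-2.33) = -0.9812
tanh(2.36) = 0.9823
result = [0.2449, 0.9121, -0.9812, 0.9823]

[0.2449, 0.9121, -0.9812, 0.9823]


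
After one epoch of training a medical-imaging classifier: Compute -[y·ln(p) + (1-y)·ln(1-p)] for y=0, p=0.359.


BCE = -[y·ln(p) + (1-y)·ln(1-p)]
= -0 - 1·ln(1-0.359)
= -ln(0.641) = 0.4447

0.4447


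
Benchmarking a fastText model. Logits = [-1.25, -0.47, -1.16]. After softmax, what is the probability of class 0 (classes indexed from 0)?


Exponentials: e^-1.25=0.2865, e^-0.47=0.625, e^-1.16=0.3135
Sum = 1.225
Softmax = [0.2339, 0.5102, 0.2559]
p[0] = 0.2865/1.225 = 0.2339

0.2339


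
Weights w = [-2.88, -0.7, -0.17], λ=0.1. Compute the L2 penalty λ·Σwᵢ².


‖w‖₂² = (-2.88)² + (-0.7)² + (-0.17)²
     = 8.2944 + 0.49 + 0.0289
     = 8.8133
λ·‖w‖₂² = 0.1·8.8133 = 0.88133

0.88133


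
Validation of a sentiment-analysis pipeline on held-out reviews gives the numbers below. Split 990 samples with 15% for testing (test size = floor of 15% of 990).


Test = ⌊990·15/100⌋ = 148
Train = 990 - 148 = 842

Train: 842, Test: 148


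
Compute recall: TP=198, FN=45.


Recall = TP/(TP+FN)
= 198/(198+45)
= 198/243 = 81.48%

81.48%


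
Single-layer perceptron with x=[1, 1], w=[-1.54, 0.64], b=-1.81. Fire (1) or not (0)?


z = (1)·(-1.54) + (1)·(0.64) - 1.81
  = -2.71
step(z) = 0 (z<0)

0


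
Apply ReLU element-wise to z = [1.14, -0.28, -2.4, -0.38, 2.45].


ReLU(1.14) = max(0, 1.14) = 1.14
ReLU(-0.28) = max(0, -0.28) = 0.0
ReLU(-2.4) = max(0, -2.4) = 0.0
ReLU(-0.38) = max(0, -0.38) = 0.0
ReLU(2.45) = max(0, 2.45) = 2.45
result = [1.14, 0.0, 0.0, 0.0, 2.45]

[1.14, 0.0, 0.0, 0.0, 2.45]


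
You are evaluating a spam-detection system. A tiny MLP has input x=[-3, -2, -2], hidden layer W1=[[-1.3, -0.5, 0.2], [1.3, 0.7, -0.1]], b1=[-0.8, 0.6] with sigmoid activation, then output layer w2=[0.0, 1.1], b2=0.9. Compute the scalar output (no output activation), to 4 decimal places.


z1[0] = (-1.3)·(-3) + (-0.5)·(-2) + (0.2)·(-2) - 0.8 = 3.7
z1[1] = (1.3)·(-3) + (0.7)·(-2) + (-0.1)·(-2) + 0.6 = -4.5
h = sigmoid(z1) = [0.9759, 0.011]
output = (0.0)·(0.9759) + (1.1)·(0.011) + 0.9 = 0.9121

0.9121


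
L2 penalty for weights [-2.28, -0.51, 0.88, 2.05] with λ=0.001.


‖w‖₂² = (-2.28)² + (-0.51)² + (0.88)² + (2.05)²
     = 5.1984 + 0.2601 + 0.7744 + 4.2025
     = 10.4354
λ·‖w‖₂² = 0.001·10.4354 = 0.010435

0.010435


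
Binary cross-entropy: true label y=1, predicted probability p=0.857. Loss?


BCE = -[y·ln(p) + (1-y)·ln(1-p)]
= -1·ln(0.857) - 0
= -ln(0.857) = 0.1543

0.1543
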